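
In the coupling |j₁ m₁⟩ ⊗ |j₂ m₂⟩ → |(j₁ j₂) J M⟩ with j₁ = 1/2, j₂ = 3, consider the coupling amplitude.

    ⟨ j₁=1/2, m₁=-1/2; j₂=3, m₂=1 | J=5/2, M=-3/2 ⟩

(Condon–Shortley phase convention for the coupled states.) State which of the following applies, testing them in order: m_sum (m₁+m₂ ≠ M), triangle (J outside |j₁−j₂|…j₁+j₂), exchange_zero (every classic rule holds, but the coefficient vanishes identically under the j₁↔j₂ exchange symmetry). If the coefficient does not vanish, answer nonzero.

m-sum: m₁+m₂ = -1/2+1 = 1/2, M = -3/2  ✗ ⇒ coefficient is 0

m_sum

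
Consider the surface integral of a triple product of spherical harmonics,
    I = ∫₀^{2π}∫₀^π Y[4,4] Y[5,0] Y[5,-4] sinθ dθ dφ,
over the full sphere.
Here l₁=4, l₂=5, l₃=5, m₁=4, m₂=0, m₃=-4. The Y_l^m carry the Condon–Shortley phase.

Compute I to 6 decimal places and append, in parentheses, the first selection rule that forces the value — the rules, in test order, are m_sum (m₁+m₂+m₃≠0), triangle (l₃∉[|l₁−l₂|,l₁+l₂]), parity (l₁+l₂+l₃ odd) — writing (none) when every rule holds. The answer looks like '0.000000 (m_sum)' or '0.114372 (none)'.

0.130198 (none)

m-sum 0 ✓  L=14 even ✓  1≤5≤9 ✓
Π(2lᵢ+1) = 9×11×11 = 1089
triangle coeff Δ(4,5,5) = 1/3153150
Σ_t [0,4]: t=0:+1/69120 t=1:−1/1728 t=2:+1/576 t=3:−1/1728 t=4:+1/69120 = 7/11520
(3j)²=2/143 [(4 5 5; 0 0 0)], sign=-1
Σ_t [0,0]: t=0:+1/69120 = 1/69120
(3j)²=2/143 [(4 5 5; 4 0 -4)], sign=-1
⇒ 4πI² = 36/169
I = (+1)√(36/169/(4π)) = 0.13019760
No selection rule forces the value: the integral is nonzero (none).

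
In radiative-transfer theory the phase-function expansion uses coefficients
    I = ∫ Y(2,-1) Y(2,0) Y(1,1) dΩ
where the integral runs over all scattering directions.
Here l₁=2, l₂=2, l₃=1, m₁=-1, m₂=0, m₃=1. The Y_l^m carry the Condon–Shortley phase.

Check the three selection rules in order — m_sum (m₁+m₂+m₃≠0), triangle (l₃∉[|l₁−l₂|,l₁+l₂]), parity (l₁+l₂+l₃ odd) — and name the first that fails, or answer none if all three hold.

parity

m₁+m₂+m₃ = -1 + 0 + 1 = 0  ✓
triangle: |2−2|=0 ≤ l₃=1 ≤ 2+2=4  ✓
parity: l₁+l₂+l₃ = 5 is odd  ✗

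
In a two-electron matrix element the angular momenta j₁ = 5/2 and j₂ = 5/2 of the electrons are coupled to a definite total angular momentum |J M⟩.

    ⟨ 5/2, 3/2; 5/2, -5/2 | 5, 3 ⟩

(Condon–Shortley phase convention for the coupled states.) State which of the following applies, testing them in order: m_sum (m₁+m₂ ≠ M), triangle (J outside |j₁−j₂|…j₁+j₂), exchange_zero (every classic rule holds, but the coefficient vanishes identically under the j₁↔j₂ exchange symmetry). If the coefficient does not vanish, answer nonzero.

m_sum

m-sum: m₁+m₂ = 3/2+(-5/2) = -1, M = 3  ✗ ⇒ coefficient is 0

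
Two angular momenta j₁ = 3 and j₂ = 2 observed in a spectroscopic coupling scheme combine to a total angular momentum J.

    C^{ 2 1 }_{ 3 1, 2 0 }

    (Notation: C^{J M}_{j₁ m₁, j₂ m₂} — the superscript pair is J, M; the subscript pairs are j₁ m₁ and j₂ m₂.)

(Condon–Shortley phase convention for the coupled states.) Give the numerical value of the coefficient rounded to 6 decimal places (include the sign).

triangle: 3!×3!×1!/8! = 36/40320
(j±m)!: 4!×2!×2!×2!×3!×1! = 1152
prefactor² = (2J+1)×Δ×N² = 36/7
  k=1: −1/(1!×2!×1!×1!×2!×0!) = -1/4
  k=2: +1/(2!×1!×0!×0!×3!×1!) = 1/12
Σ = -1/6  ⇒  CG² = 36/7×(-1/6)² = 1/7
CG = −√(1/7) = -0.377964

-0.377964  (= −√(1/7))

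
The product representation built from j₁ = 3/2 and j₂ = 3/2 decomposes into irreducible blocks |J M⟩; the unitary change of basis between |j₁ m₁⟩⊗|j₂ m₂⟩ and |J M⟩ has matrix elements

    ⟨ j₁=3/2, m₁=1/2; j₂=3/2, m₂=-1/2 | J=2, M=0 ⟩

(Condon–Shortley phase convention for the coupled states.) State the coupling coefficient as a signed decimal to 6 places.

√[5·1!2!2!/6! · 2!1!1!2!2!2!] = √(4/9)
  +(−1)^0/∏(0,1,1,1,1,1)! = 1  (running 1)
  +(−1)^1/∏(1,0,0,0,2,2)! = -1/4  (running 3/4)
⟨..|..⟩ = √(4/9)·(3/4) = +0.500000

+√(1/4) ≈ +0.500000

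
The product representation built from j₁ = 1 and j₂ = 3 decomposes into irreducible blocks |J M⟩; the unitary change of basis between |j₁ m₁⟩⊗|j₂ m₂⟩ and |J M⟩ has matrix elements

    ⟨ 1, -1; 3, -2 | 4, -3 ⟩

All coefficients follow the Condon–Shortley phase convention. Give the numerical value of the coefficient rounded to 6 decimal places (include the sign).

+0.866025  (= +√(3/4))

j₁+j₂−J=0  J+j₁−j₂=2  J−j₁+j₂=6  j₁+j₂+J+1=9
(j₁±m₁, j₂±m₂, J±M) = (0,2,1,5,1,7)
P² = 43200
sum k=0..0:
  [0] +1/240 = 1/240
S = 1/240
C² = P²·S² = 3/4 ; C = +0.866025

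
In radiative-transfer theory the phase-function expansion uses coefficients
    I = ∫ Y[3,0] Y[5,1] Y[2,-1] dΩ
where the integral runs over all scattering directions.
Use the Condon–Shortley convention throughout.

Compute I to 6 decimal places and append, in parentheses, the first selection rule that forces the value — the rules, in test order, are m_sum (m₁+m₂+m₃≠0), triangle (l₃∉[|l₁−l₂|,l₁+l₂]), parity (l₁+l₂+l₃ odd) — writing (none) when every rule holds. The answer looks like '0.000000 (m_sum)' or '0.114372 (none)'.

-0.214318 (none)

Rules hold: Σm=0, L=10 even, 2≤2≤8.
N = 7·11·5 = 385
Δ = 6!·0!·4!/11! = 1/2310
Racah Σ t=3..3: t=3:−1/144 = -1/144
⇒ 3j(3 5 2; 0 0 0)² = 10/231, sgn -1
Racah Σ t=3..3: t=3:−1/216 = -1/216
⇒ 3j(3 5 2; 0 1 -1)² = 8/231, sgn +1
4πI² = N·(3j₀)²·(3jₘ)² = 400/693
I = -1·√(0.577201/4π) = -0.21431790
No selection rule forces the value: the integral is nonzero (none).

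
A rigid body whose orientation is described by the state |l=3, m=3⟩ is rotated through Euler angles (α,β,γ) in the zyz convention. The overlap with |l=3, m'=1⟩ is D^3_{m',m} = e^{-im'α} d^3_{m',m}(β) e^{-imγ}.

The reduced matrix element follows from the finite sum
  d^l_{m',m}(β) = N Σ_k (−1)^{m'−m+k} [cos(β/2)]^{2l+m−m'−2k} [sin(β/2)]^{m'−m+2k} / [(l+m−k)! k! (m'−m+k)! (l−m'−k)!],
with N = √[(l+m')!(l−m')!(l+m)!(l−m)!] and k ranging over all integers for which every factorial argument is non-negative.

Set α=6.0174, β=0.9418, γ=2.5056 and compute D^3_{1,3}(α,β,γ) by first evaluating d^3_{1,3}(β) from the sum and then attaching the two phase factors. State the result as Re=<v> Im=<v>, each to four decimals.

Re=0.2851 Im=-0.4141

Split into d^3_{1,3}(β=0.9418) × two z-phases.
c=cos(0.941800/2)=0.891160, s=sin(0.941800/2)=0.453689; N=√[24·2·720·1]=185.903201
The bounds max(0,m−m')=2 and min(l+m,l−m')=2 give 1 term
  k=2: (−1)^0·185.9032/(48)·0.8912^4·0.4537^2 = +0.502788
d^3_{1,3}(0.9418) = +0.502788
Phases: e^{-i·(1)·6.0174}=+0.964887+0.262667i, e^{-i·(3)·2.5056}=+0.330829-0.943691i ⇒ D=+0.285125-0.414124i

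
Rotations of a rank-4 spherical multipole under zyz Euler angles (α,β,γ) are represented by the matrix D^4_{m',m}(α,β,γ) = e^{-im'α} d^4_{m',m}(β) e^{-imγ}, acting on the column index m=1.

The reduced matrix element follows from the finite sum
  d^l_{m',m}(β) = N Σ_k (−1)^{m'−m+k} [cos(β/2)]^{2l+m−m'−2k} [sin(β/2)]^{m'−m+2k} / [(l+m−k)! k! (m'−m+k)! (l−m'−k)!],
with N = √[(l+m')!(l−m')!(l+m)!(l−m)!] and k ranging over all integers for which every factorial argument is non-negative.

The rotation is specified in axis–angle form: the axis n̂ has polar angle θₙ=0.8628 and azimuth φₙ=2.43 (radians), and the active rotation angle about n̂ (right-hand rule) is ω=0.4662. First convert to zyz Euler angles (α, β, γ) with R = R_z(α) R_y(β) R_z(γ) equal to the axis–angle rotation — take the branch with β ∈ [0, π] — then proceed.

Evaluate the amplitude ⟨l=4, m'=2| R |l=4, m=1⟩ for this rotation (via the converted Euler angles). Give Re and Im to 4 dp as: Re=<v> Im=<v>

Axis–angle → zyz. n̂ = (sinθₙcosφₙ, sinθₙsinφₙ, cosθₙ) = (-0.575313, +0.496093, +0.650313), ω = 0.4662.
R = I cosω + sinω [n̂]ₓ + (1−cosω) n̂n̂ᵀ gives
  R = [+0.928605, -0.322770, +0.183065; +0.261854, +0.919547, +0.293029; -0.262918, -0.224172, +0.938414]
β = atan2(√(R₁₃²+R₂₃²), R₃₃) = 0.352785; α = atan2(R₂₃, R₁₃) mod 2π = 1.012389; γ = atan2(R₃₂, −R₃₁) mod 2π = 5.577167
First d^4_{2,1}(β=0.3528), then the phase factors e^{-i(2)α} and e^{-i(1)γ}:
With c≡cos(β/2)=0.984483 and s≡sin(β/2)=0.175479, N=[720·2·120·6]^{1/2}=1018.233765
Admissible k: 0..2 (factorial args all ≥0)
  k=0: (−1)^1·1018.2338/(240)·0.9845^7·0.1755^1 = -0.667297
  k=1: (−1)^2·1018.2338/(48)·0.9845^5·0.1755^3 = +0.106004
  k=2: (−1)^3·1018.2338/(72)·0.9845^3·0.1755^5 = -0.002245
d^4_{2,1}(0.3528) = -0.667297 +0.106004 -0.002245 = -0.563538
Phases: e^{-i·(2)·1.0124}=-0.438547-0.898708i, e^{-i·(1)·5.5772}=+0.760951+0.648809i ⇒ D=-0.140534+0.545734i

Re=-0.1405 Im=0.5457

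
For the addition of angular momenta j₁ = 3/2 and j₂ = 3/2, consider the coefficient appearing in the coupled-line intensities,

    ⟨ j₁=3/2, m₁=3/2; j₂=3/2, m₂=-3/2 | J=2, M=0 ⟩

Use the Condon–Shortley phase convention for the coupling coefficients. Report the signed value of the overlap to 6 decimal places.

j₁+j₂−J=1  J+j₁−j₂=2  J−j₁+j₂=2  j₁+j₂+J+1=6
(j₁±m₁, j₂±m₂, J±M) = (3,0,0,3,2,2)
P² = 4
sum k=0..0:
  [0] +1/4 = 1/4
S = 1/4
C² = P²·S² = 1/4 ; C = +0.500000

+0.500000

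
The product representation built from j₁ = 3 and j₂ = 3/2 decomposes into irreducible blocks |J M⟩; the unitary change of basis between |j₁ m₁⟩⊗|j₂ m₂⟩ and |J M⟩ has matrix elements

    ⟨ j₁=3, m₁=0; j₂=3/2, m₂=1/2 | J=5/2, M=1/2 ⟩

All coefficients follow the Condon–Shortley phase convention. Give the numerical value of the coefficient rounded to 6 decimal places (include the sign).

√[6·2!4!1!/8! · 3!3!2!1!3!2!] = √(216/35)
  +(−1)^1/∏(1,1,2,1,2,0)! = -1/4  (running -1/4)
  +(−1)^2/∏(2,0,1,0,3,1)! = 1/12  (running -1/6)
⟨..|..⟩ = √(216/35)·(-1/6) = -0.414039

-0.414039  (= −√(6/35))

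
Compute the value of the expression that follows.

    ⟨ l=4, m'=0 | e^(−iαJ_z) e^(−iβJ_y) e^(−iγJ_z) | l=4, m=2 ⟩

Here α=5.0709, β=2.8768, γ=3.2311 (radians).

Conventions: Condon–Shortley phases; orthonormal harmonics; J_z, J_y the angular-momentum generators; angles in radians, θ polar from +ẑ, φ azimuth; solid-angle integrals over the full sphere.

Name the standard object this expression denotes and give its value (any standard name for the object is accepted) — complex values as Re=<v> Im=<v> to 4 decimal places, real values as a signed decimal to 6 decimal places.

Wigner D-matrix element, Re=0.1471 Im=-0.0266

This is a Wigner D-matrix element — the rotation-matrix element ⟨l m'| R(α,β,γ) |l m⟩ in the angular-momentum basis.
First d^4_{0,2}(β=2.8768), then the phase factors e^{-i(0)α} and e^{-i(2)γ}:
Half-angle: c=0.132010, s=0.991248. N=√(24·24·720·2)=910.735966
Admissible k: 2..4 (factorial args all ≥0)
  k=2: (−1)^0·910.7360/(96)·0.1320^6·0.9912^2 = +0.000049
  k=3: (−1)^1·910.7360/(36)·0.1320^4·0.9912^4 = -0.007417
  k=4: (−1)^2·910.7360/(96)·0.1320^2·0.9912^6 = +0.156830
d^4_{0,2}(2.8768) = +0.000049 -0.007417 +0.156830 = +0.149462
D = (+1.000000+0.000000i)·(+0.149462)·(+0.984020-0.178060i) = +0.147074-0.026613i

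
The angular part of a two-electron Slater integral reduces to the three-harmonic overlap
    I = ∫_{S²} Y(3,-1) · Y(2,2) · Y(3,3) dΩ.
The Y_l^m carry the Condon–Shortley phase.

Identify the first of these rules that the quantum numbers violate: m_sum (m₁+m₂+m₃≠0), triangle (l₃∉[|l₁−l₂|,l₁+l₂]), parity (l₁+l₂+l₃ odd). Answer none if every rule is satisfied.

m_sum

m₁+m₂+m₃ = -1 + 2 + 3 = 4  ✗
triangle: |3−2|=1 ≤ l₃=3 ≤ 3+2=5
parity: l₁+l₂+l₃ = 8 is even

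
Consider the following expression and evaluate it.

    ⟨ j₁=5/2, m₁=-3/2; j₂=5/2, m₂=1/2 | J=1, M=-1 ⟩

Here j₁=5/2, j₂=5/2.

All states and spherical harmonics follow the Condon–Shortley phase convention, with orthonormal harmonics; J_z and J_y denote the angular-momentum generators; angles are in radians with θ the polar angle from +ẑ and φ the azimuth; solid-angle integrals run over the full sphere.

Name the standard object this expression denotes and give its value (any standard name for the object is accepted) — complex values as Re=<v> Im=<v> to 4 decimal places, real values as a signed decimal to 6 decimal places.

Clebsch–Gordan coefficient, −√(8/35) ≈ -0.478091

This is a Clebsch–Gordan (vector-coupling) coefficient.
j₁+j₂−J=4  J+j₁−j₂=1  J−j₁+j₂=1  j₁+j₂+J+1=7
(j₁±m₁, j₂±m₂, J±M) = (1,4,3,2,0,2)
P² = 288/35
sum k=3..3:
  [3] −1/6 = -1/6
S = -1/6
C² = P²·S² = 8/35 ; C = -0.478091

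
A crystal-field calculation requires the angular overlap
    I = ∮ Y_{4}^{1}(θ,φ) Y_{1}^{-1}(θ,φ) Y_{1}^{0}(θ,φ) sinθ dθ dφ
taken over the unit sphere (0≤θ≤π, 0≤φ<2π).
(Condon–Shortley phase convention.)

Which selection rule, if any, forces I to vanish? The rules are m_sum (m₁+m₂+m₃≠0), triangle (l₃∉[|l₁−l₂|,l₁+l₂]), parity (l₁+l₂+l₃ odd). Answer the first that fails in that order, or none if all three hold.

azimuthal sum: 1 − 1 + 0 = 0  ✓
l₃ must lie in [3,5]; have l₃=1  ✗
L = 4 + 1 + 1 = 6 (even)

triangle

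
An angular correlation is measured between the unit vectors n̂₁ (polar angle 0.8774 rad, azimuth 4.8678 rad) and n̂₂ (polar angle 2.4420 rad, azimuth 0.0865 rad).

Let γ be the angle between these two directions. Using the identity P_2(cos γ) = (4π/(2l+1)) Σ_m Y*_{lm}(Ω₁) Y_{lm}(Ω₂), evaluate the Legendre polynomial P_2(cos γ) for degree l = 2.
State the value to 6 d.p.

Summing Y*_{l m}(θ₁,φ₁)·Y_{l m}(θ₂,φ₂) over m ∈ [−2, 2]; prefactor 4π/(2·2+1) = 2.513274:
  [-2]  conj(Y_{2,-2})(Ω₁) = -0.21753 - 0.06988j ; Y_{2,-2}(Ω₂) = 0.15776 - 0.02757j ; Δ = -0.03624 - 0.00503j
  [-1]  conj(Y_{2,-1})(Ω₁) = 0.05878 - 0.37518j ; Y_{2,-1}(Ω₂) = -0.37918 + 0.03288j ; Δ = -0.00995 + 0.14419j
  [+0]  conj(Y_{2,0})(Ω₁) = 0.07114 + 0.00000j ; Y_{2,0}(Ω₂) = 0.23848 + 0.00000j ; Δ = 0.01696 + 0.00000j
  [+1]  conj(Y_{2,1})(Ω₁) = -0.05878 - 0.37518j ; Y_{2,1}(Ω₂) = 0.37918 + 0.03288j ; Δ = -0.00995 - 0.14419j
  [+2]  conj(Y_{2,2})(Ω₁) = -0.21753 + 0.06988j ; Y_{2,2}(Ω₂) = 0.15776 + 0.02757j ; Δ = -0.03624 + 0.00503j
Accumulated sum -0.07543 + 0.00000j; after 4π/(2l+1) scaling, -0.18957 + 0.00000j ⇒ P_2 = -0.189572

-0.189572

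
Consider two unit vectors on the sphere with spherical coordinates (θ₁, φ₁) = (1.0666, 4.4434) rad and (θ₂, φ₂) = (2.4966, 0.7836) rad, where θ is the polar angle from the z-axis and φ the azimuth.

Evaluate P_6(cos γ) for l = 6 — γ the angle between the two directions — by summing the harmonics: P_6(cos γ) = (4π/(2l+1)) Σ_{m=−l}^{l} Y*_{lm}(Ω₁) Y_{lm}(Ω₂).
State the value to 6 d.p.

Summing Y*_{l m}(θ₁,φ₁)·Y_{l m}(θ₂,φ₂) over m ∈ [−6, 6]; prefactor 4π/(2·6+1) = 0.966644:
  m=-6: Y*=+0.009386+0.217442i  Y=-0.000246+0.022808i  product -0.004962+0.000161i
  m=-5: Y*=-0.405433-0.093157i  Y=+0.074927-0.073592i  product -0.037234+0.022857i
  m=-4: Y*=+0.156061-0.289204i  Y=-0.280768-0.002020i  product -0.044401+0.080884i
  m=-3: Y*=-0.066009-0.063221i  Y=+0.320110+0.323582i  product -0.000673-0.041597i
  m=-2: Y*=+0.300924-0.179557i  Y=+0.001254-0.348692i  product -0.062233-0.105155i
  m=-1: Y*=+0.009454+0.034296i  Y=+0.098235-0.097882i  product +0.004286+0.002444i
  m=+0: Y*=+0.335920-0.000000i  Y=-0.397175+0.000000i  product -0.133419+0.000000i
  m=+1: Y*=-0.009454+0.034296i  Y=-0.098235-0.097882i  product +0.004286-0.002444i
  m=+2: Y*=+0.300924+0.179557i  Y=+0.001254+0.348692i  product -0.062233+0.105155i
  m=+3: Y*=+0.066009-0.063221i  Y=-0.320110+0.323582i  product -0.000673+0.041597i
  m=+4: Y*=+0.156061+0.289204i  Y=-0.280768+0.002020i  product -0.044401-0.080884i
  m=+5: Y*=+0.405433-0.093157i  Y=-0.074927-0.073592i  product -0.037234-0.022857i
  m=+6: Y*=+0.009386-0.217442i  Y=-0.000246-0.022808i  product -0.004962-0.000161i
Accumulated sum -0.423851+0.000000i; after 4π/(2l+1) scaling, -0.409713+0.000000i ⇒ P_6 = -0.409713

-0.409713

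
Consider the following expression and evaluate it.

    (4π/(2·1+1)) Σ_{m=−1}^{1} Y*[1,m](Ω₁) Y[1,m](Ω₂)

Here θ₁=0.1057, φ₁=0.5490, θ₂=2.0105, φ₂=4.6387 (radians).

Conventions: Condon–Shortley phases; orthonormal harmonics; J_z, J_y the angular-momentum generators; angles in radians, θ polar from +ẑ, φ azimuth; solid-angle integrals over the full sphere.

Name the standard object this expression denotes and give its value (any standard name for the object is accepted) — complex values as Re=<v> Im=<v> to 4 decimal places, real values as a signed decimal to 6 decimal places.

This sum is the spherical-harmonic addition theorem: it equals the Legendre polynomial P_l(cos γ) of the angle γ between the two directions.
Summing Y*_{l m}(θ₁,φ₁)·Y_{l m}(θ₂,φ₂) over m ∈ [−1, 1]; prefactor 4π/(2·1+1) = 4.188790:
  m=-1: (+0.031094+0.019021i) × (-0.023017+0.311782i) = -0.006646+0.009257i  (running Σ = -0.006646+0.009257i)
  m=0: (+0.485876-0.000000i) × (-0.207984+0.000000i) = -0.101054+0.000000i  (running Σ = -0.107701+0.009257i)
  m=1: (-0.031094+0.019021i) × (+0.023017+0.311782i) = -0.006646-0.009257i  (running Σ = -0.114347+0.000000i)
Accumulated sum -0.114347+0.000000i; after 4π/(2l+1) scaling, -0.478974+0.000000i ⇒ P_1 = -0.478974

Legendre polynomial (addition theorem), -0.478974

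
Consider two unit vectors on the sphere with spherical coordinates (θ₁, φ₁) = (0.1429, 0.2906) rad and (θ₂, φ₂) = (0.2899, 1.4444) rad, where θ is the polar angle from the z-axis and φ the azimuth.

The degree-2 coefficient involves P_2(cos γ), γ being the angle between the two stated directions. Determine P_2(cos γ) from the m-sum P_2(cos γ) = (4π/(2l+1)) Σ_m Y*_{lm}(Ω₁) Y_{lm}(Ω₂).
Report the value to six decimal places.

Summing Y*_{l m}(θ₁,φ₁)·Y_{l m}(θ₂,φ₂) over m ∈ [−2, 2]; prefactor 4π/(2·2+1) = 2.513274:
  [-2]  conj(Y_{2,-2})(Ω₁) = +0.006548+0.004301i ; Y_{2,-2}(Ω₂) = -0.030561-0.007894i ; Δ = -0.000166-0.000183i
  [-1]  conj(Y_{2,-1})(Ω₁) = +0.104334+0.031203i ; Y_{2,-1}(Ω₂) = +0.026677-0.209935i ; Δ = +0.009334-0.021071i
  [+0]  conj(Y_{2,0})(Ω₁) = +0.611593-0.000000i ; Y_{2,0}(Ω₂) = +0.553468+0.000000i ; Δ = +0.338497+0.000000i
  [+1]  conj(Y_{2,1})(Ω₁) = -0.104334+0.031203i ; Y_{2,1}(Ω₂) = -0.026677-0.209935i ; Δ = +0.009334+0.021071i
  [+2]  conj(Y_{2,2})(Ω₁) = +0.006548-0.004301i ; Y_{2,2}(Ω₂) = -0.030561+0.007894i ; Δ = -0.000166+0.000183i
Σ over m = +0.356832-0.000000i; ×(4π/5) → +0.896818-0.000000i. Real part: 0.896818

0.896818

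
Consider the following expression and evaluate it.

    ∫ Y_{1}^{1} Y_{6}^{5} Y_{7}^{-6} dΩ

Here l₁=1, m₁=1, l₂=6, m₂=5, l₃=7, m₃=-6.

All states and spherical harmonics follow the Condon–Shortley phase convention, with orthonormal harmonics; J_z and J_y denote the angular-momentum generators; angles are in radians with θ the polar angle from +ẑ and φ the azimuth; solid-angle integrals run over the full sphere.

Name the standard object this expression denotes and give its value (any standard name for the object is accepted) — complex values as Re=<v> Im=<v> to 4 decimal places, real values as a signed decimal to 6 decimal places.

This is a Gaunt coefficient — the integral of a triple product of spherical harmonics over the sphere.
m-sum 0 ✓  L=14 even ✓  5≤7≤7 ✓
Π(2lᵢ+1) = 3×13×15 = 585
triangle coeff Δ(1,6,7) = 1/1365
Σ_t [0,0]: t=0:+1/518400 = 1/518400
(3j)²=7/195 [(1 6 7; 0 0 0)], sign=-1
Σ_t [0,0]: t=0:+1/79833600 = 1/79833600
(3j)²=2/35 [(1 6 7; 1 5 -6)], sign=-1
⇒ 4πI² = 6/5
I = (+1)√(6/5/(4π)) = 0.30901936

Gaunt coefficient, +0.309019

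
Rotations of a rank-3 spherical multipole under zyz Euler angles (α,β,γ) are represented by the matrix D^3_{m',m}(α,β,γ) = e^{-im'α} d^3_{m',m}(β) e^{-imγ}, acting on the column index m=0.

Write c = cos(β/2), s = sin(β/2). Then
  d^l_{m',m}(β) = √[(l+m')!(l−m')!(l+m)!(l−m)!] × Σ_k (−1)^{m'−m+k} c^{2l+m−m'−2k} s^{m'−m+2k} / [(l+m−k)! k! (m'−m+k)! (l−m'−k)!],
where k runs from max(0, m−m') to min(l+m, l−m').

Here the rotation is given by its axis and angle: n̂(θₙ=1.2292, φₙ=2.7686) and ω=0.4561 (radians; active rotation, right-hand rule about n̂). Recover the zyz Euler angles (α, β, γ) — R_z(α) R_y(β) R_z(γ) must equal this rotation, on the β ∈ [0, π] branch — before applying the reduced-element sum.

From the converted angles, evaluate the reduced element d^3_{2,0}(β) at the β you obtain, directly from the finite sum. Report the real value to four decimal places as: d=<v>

Axis–angle → zyz. n̂ = (sinθₙcosφₙ, sinθₙsinφₙ, cosθₙ) = (-0.877435, +0.343349, +0.334992), ω = 0.4561.
R = I cosω + sinω [n̂]ₓ + (1−cosω) n̂n̂ᵀ gives
  R = [+0.976478, -0.178343, +0.121181; +0.116751, +0.909828, +0.398224; -0.181275, -0.374709, +0.909248]
β = atan2(√(R₁₃²+R₂₃²), R₃₃) = 0.429321; α = atan2(R₂₃, R₁₃) mod 2π = 1.275395; γ = atan2(R₃₂, −R₃₁) mod 2π = 5.162973
d^3_{2,0}(β=0.4293) via the finite sum:
c=cos(0.429321/2)=0.977049, s=sin(0.429321/2)=0.213016; N=√[120·1·6·6]=65.726707
Admissible k: 0..1 (factorial args all ≥0)
  k=0: (−1)^2·65.7267/(12)·0.9770^4·0.2130^2 = +0.226490
  k=1: (−1)^3·65.7267/(12)·0.9770^2·0.2130^4 = -0.010766
d^3_{2,0}(0.4293) = +0.226490 -0.010766 = +0.215725

d=0.2157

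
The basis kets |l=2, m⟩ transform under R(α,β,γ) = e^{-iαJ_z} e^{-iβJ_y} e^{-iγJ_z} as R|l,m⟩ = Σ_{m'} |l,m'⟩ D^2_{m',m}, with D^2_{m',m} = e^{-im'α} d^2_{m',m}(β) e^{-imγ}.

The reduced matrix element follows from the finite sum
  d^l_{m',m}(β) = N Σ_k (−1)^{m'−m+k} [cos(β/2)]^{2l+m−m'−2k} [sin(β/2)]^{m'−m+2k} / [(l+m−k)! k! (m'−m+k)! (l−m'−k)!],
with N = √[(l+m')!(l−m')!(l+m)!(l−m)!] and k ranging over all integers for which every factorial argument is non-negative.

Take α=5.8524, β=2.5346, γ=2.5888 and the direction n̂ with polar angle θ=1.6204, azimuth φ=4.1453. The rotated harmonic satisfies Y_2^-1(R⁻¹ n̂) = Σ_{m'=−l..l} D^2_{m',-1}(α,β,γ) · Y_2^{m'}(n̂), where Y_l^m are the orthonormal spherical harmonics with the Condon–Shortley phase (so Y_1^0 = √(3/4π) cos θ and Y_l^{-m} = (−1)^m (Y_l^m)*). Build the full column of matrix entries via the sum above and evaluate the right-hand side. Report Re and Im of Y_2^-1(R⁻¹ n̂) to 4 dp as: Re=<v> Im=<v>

Need the full column D^2_{m',-1} for m'=−2..2 at α=5.8524, β=2.5346, γ=2.5888.
cos(β/2)=0.298859, sin(β/2)=0.954297
d^2_{-2,-1}: single k=1 term ⇒ +0.050946;  D = -0.007937+0.050324i
d^2_{-1,-1}: k∈[0..1] ⇒ +0.007977 -0.244017 = -0.236040;  D = +0.130777-0.196499i
d^2_{0,-1}: k∈[0..1] ⇒ -0.062396 +0.636198 = +0.573802;  D = -0.488341+0.301284i
d^2_{1,-1}: k∈[0..1] ⇒ +0.244017 -0.829345 = -0.585328;  D = +0.580976-0.071237i
d^2_{2,-1}: single k=0 term ⇒ -0.519454;  D = +0.494887+0.157859i
Y_2^{m'}(θ=1.6204,φ=4.1453) and Σ D·Y over m':
  (-0.0079+0.0503i)·(-0.1629-0.3492i)  (+0.1308-0.1965i)·(+0.0206-0.0323i)  (-0.4883+0.3013i)·(-0.3131+0.0000i)  (+0.5810-0.0712i)·(-0.0206-0.0323i)  (+0.4949+0.1579i)·(-0.1629+0.3492i)
Y_2^-1(R⁻¹ n̂) = +0.018096+0.021787i

Re=0.0181 Im=0.0218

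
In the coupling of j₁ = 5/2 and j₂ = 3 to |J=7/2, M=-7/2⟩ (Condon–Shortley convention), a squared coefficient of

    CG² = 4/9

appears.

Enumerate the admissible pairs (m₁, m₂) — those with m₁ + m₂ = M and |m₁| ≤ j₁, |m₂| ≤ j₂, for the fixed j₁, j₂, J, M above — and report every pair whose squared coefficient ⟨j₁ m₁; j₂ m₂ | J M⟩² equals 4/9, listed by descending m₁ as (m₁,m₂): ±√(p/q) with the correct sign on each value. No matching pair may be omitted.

Admissible pairs with m₁+m₂ = M = -7/2: (-5/2,-1), (-3/2,-2), (-1/2,-3)
  (m₁,m₂)=(-1/2,-3): CG² = 1/3, CG = +√(1/3)
  (m₁,m₂)=(-3/2,-2): CG² = 4/9, CG = −√(4/9)   ← matches the target
  (m₁,m₂)=(-5/2,-1): CG² = 2/9, CG = +√(2/9)
Pairs with CG² = 4/9: (-3/2,-2): −√(4/9)

(-3/2,-2): −√(4/9)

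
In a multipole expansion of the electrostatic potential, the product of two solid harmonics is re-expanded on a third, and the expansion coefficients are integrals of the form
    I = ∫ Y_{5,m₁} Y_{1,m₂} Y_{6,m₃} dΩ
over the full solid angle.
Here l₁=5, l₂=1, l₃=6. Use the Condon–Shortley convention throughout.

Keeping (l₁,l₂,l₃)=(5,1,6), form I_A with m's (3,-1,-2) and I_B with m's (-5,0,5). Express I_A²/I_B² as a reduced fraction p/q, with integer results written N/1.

Shared (l₁,l₂,l₃)=(5,1,6): N and (l;000)² cancel in I_A²/I_B².
A: Δ = 0!·10!·2!/13! = 1/858; Racah Σ t=0..0: t=0:+1/161280 = 1/161280; ⇒ 3j(5 1 6; 3 -1 -2)² = 1/143, sgn +1
B: Δ = 0!·10!·2!/13! = 1/858; Racah Σ t=0..0: t=0:+1/3628800 = 1/3628800; ⇒ 3j(5 1 6; -5 0 5)² = 1/78, sgn -1
I_A²/I_B² = (1/143)/(1/78) = 6/11

6/11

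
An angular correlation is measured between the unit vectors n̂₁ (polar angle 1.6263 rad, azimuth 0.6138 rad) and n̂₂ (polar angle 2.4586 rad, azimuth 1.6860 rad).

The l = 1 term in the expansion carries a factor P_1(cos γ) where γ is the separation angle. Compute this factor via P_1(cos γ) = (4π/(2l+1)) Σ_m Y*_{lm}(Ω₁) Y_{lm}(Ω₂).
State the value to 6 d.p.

Summing Y*_{l m}(θ₁,φ₁)·Y_{l m}(θ₂,φ₂) over m ∈ [−1, 1]; prefactor 4π/(2·1+1) = 4.188790:
  m=-1: Y*=0.28199 + 0.19869j  Y=-0.02506 - 0.21660j  product 0.03597 - 0.06606j
  m=+0: Y*=-0.02711 + 0.00000j  Y=-0.37900 + 0.00000j  product 0.01027 + 0.00000j
  m=+1: Y*=-0.28199 + 0.19869j  Y=0.02506 - 0.21660j  product 0.03597 + 0.06606j
Total Σ_m = 0.08221 + 0.00000j. Multiply by 4.188790: 0.34436 + 0.00000j. P_1(cos γ) = 0.344363

0.344363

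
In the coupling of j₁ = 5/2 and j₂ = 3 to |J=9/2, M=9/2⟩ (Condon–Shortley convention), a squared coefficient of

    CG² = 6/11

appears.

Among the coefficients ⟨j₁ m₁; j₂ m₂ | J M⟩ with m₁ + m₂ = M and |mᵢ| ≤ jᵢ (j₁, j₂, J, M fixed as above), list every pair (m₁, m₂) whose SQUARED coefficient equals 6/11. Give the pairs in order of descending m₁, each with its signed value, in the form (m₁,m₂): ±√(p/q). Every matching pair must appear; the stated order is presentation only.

Admissible pairs with m₁+m₂ = M = 9/2: (3/2,3), (5/2,2)
  (m₁,m₂)=(5/2,2): CG² = 5/11, CG = +√(5/11)
  (m₁,m₂)=(3/2,3): CG² = 6/11, CG = −√(6/11)   ← matches the target
Pairs with CG² = 6/11: (3/2,3): −√(6/11)

(3/2,3): −√(6/11)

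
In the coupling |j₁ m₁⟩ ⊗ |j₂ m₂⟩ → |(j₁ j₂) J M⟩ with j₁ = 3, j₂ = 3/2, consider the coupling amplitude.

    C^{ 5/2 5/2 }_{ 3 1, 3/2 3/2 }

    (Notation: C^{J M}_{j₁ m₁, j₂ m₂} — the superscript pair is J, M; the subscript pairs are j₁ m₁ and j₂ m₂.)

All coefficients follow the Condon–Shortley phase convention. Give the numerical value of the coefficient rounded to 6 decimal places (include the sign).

+0.327327  (= +√(3/28))

√[6·2!4!1!/8! · 4!2!3!0!5!0!] = √(1728/7)
  +(−1)^2/∏(2,0,0,1,4,0)! = 1/48  (running 1/48)
⟨..|..⟩ = √(1728/7)·(1/48) = +0.327327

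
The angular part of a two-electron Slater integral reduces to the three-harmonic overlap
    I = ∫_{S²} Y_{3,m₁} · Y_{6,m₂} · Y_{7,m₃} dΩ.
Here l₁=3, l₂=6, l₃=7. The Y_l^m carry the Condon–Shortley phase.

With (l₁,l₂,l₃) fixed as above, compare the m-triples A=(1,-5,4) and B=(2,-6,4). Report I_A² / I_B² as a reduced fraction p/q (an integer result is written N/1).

l's match ⇒ only the (l;m) 3-j factors differ between A and B.
A: triangle coeff Δ(3,6,7) = 1/2042040; Σ_t [0,1]: t=0:+1/2903040 t=1:−1/21772800 = 13/43545600; (3j)²=143/7140 [(3 6 7; 1 -5 4)], sign=-1
B: triangle coeff Δ(3,6,7) = 1/2042040; Σ_t [0,0]: t=0:+1/43545600 = 1/43545600; (3j)²=11/3094 [(3 6 7; 2 -6 4)], sign=-1
I_A²/I_B² = (143/7140)/(11/3094) = 169/30

169/30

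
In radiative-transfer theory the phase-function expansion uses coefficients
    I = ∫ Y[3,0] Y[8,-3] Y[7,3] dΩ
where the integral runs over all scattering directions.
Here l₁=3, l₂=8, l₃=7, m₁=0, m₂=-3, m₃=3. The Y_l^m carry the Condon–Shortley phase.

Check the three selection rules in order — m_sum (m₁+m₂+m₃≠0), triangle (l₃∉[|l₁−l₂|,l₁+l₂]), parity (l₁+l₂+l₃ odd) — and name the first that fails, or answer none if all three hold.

none

m₁+m₂+m₃ = 0 − 3 + 3 = 0  ✓
triangle: |3−8|=5 ≤ l₃=7 ≤ 3+8=11  ✓
parity: l₁+l₂+l₃ = 18 is even  ✓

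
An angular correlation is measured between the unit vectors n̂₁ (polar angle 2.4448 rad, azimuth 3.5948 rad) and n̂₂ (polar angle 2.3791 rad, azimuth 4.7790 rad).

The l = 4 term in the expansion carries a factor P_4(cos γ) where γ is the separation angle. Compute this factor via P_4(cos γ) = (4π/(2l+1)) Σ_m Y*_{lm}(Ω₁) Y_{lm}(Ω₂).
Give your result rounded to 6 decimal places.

-0.391322

Term-by-term m-sum for l=4 (normalisation 4π/9 = 1.396263):
  term(m=-4) = 0.00018 + 0.00756j   from Y*(Ω₁)=-0.01799 + 0.07288j, Y(Ω₂)=0.09718 - 0.02652j
  term(m=-3) = -0.06938 + 0.03024j   from Y*(Ω₁)=0.05318 + 0.24808j, Y(Ω₂)=0.05921 + 0.29234j
  term(m=-2) = -0.13050 - 0.12735j   from Y*(Ω₁)=0.26479 + 0.33810j, Y(Ω₂)=-0.42082 + 0.05640j
  term(m=-1) = 0.01530 - 0.03758j   from Y*(Ω₁)=0.23382 + 0.11388j, Y(Ω₂)=-0.01039 - 0.15568j
  term(m=+0) = 0.08851 + 0.00000j   from Y*(Ω₁)=-0.26842 + 0.00000j, Y(Ω₂)=-0.32975 + 0.00000j
  term(m=+1) = 0.01530 + 0.03758j   from Y*(Ω₁)=-0.23382 + 0.11388j, Y(Ω₂)=0.01039 - 0.15568j
  term(m=+2) = -0.13050 + 0.12735j   from Y*(Ω₁)=0.26479 - 0.33810j, Y(Ω₂)=-0.42082 - 0.05640j
  term(m=+3) = -0.06938 - 0.03024j   from Y*(Ω₁)=-0.05318 + 0.24808j, Y(Ω₂)=-0.05921 + 0.29234j
  term(m=+4) = 0.00018 - 0.00756j   from Y*(Ω₁)=-0.01799 - 0.07288j, Y(Ω₂)=0.09718 + 0.02652j
Total Σ_m = -0.28026 + 0.00000j. Multiply by 1.396263: -0.39132 + 0.00000j. P_4(cos γ) = -0.391322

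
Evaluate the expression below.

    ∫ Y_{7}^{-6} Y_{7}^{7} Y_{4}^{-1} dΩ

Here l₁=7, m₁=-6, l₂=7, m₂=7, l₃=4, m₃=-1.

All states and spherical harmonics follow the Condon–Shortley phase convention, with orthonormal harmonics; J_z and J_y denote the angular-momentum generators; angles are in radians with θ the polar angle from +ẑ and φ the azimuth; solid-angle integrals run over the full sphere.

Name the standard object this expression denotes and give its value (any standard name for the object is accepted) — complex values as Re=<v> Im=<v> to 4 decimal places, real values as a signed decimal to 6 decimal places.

This is a Gaunt coefficient — the integral of a triple product of spherical harmonics over the sphere.
Rules hold: Σm=0, L=18 even, 0≤4≤14.
N = 15·15·9 = 2025
Δ = 10!·4!·4!/19! = 1/58198140
Racah Σ t=3..7: t=3:−1/17418240 t=4:+1/622080 t=5:−1/230400 t=6:+1/622080 t=7:−1/17418240 = -1/806400
⇒ 3j(7 7 4; 0 0 0)² = 2268/230945, sgn -1
Racah Σ t=10..10: t=10:+1/522547200 = 1/522547200
⇒ 3j(7 7 4; -6 7 -1)² = 143/5814, sgn -1
4πI² = N·(3j₀)²·(3jₘ)² = 51030/104329
I = +1·√(0.489126/4π) = 0.19729012

Gaunt coefficient, +0.197290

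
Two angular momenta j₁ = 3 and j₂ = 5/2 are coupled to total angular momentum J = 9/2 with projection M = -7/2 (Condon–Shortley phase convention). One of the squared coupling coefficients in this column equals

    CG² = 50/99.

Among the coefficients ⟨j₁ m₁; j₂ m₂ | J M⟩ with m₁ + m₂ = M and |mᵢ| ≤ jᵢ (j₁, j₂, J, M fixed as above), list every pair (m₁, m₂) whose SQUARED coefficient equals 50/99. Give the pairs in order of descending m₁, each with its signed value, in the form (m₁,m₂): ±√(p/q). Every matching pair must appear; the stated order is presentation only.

(-1,-5/2): +√(50/99)

Admissible pairs with m₁+m₂ = M = -7/2: (-3,-1/2), (-2,-3/2), (-1,-5/2)
  (m₁,m₂)=(-1,-5/2): CG² = 50/99, CG = +√(50/99)   ← matches the target
  (m₁,m₂)=(-2,-3/2): CG² = 1/99, CG = −√(1/99)
  (m₁,m₂)=(-3,-1/2): CG² = 16/33, CG = −√(16/33)
Pairs with CG² = 50/99: (-1,-5/2): +√(50/99)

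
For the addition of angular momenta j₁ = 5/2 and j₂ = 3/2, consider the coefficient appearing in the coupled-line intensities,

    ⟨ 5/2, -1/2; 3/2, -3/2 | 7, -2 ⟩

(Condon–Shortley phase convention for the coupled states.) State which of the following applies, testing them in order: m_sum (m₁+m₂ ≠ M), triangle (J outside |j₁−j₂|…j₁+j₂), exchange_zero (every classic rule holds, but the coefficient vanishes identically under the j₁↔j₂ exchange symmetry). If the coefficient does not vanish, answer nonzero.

m-sum: m₁+m₂ = -1/2+(-3/2) = -2, M = -2  ✓
triangle: need |j₁−j₂| ≤ J ≤ j₁+j₂, i.e. J ∈ [1, 4]; J = 7 is outside ✗ ⇒ coefficient is 0

triangle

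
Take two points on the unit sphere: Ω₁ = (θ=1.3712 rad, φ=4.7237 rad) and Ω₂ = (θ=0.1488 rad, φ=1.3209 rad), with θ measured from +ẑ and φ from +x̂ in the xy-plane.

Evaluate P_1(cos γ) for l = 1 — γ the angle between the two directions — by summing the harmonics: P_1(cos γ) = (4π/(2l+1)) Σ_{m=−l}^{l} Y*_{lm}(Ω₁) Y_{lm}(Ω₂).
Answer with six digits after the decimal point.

0.055704

Term-by-term m-sum for l=1 (normalisation 4π/3 = 4.188790):
  term(m=-1) = -0.01676 - 0.00448j   from Y*(Ω₁)=0.00383 - 0.33861j, Y(Ω₂)=0.01267 - 0.04963j
  term(m=+0) = 0.04681 + 0.00000j   from Y*(Ω₁)=0.09688 + 0.00000j, Y(Ω₂)=0.48320 + 0.00000j
  term(m=+1) = -0.01676 + 0.00448j   from Y*(Ω₁)=-0.00383 - 0.33861j, Y(Ω₂)=-0.01267 - 0.04963j
Total Σ_m = 0.01330 + 0.00000j. Multiply by 4.188790: 0.05570 + 0.00000j. P_1(cos γ) = 0.055704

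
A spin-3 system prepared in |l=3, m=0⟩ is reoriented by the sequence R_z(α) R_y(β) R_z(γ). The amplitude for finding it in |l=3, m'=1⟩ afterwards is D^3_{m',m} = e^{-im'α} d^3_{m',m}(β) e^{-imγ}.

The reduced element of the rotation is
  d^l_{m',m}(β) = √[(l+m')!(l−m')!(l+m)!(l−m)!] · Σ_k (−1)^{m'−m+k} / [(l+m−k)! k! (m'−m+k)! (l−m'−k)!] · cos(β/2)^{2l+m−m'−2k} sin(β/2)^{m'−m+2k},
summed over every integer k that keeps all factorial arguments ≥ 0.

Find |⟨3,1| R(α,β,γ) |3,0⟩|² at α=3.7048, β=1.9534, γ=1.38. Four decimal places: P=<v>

Split into d^3_{1,0}(β=1.9534) × two z-phases.
Half-angle: c=0.559760, s=0.828655. N=√(24·2·6·6)=41.569219
k∈{0,1,2} keeps every argument non-negative
  k=0: (−1)^1·41.5692/(12)·0.5598^5·0.8287^1 = -0.157752
  k=1: (−1)^2·41.5692/(4)·0.5598^3·0.8287^3 = +1.037143
  k=2: (−1)^3·41.5692/(12)·0.5598^1·0.8287^5 = -0.757636
d^3_{1,0}(1.9534) = -0.157752 +1.037143 -0.757636 = +0.121755
|D^3_{1,0}|² = |d^3_{1,0}(β)|² = (+0.121755)² = 0.014824 (the z-rotation phases have unit modulus)

P=0.0148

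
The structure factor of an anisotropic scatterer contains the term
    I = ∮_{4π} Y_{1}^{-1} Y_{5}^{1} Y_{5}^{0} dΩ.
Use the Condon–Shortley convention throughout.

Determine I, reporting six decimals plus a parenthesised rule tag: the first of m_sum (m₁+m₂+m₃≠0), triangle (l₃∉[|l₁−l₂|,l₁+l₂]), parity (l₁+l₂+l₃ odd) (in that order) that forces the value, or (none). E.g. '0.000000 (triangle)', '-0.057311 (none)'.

0.000000 (parity)

L=11 odd ⇒ parity kills the (l;000) factor ⇒ I = 0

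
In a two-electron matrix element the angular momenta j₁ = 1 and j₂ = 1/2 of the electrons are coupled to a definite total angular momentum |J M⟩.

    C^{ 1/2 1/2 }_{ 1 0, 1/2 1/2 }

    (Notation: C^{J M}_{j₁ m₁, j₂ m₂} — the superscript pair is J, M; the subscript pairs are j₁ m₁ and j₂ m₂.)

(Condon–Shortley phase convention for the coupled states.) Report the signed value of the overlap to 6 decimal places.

−√(1/3) ≈ -0.577350

j₁+j₂−J=1  J+j₁−j₂=1  J−j₁+j₂=0  j₁+j₂+J+1=3
(j₁±m₁, j₂±m₂, J±M) = (1,1,1,0,1,0)
P² = 1/3
sum k=1..1:
  [1] −1/1 = -1
S = -1
C² = P²·S² = 1/3 ; C = -0.577350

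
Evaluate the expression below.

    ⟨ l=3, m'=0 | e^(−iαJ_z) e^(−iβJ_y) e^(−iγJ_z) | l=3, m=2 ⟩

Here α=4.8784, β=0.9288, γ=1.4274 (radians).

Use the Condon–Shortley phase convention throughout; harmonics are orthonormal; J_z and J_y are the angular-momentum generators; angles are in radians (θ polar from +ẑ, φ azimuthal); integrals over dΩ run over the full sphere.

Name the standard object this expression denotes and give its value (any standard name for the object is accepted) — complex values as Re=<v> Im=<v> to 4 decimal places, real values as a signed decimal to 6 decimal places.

This is a Wigner D-matrix element — the rotation-matrix element ⟨l m'| R(α,β,γ) |l m⟩ in the angular-momentum basis.
First d^3_{0,2}(β=0.9288), then the phase factors e^{-i(0)α} and e^{-i(2)γ}:
c=cos(0.928800/2)=0.894090, s=sin(0.928800/2)=0.447886; N=√[6·6·120·1]=65.726707
k∈{2,3} keeps every argument non-negative
  k=2: (−1)^0·65.7267/(12)·0.8941^4·0.4479^2 = +0.702138
  k=3: (−1)^1·65.7267/(12)·0.8941^2·0.4479^4 = -0.176196
d^3_{0,2}(0.9288) = +0.702138 -0.176196 = +0.525942
Phases: e^{-i·(0)·4.8784}=+1.000000+0.000000i, e^{-i·(2)·1.4274}=-0.959156-0.282877i ⇒ D=-0.504461-0.148777i

Wigner D-matrix element, Re=-0.5045 Im=-0.1488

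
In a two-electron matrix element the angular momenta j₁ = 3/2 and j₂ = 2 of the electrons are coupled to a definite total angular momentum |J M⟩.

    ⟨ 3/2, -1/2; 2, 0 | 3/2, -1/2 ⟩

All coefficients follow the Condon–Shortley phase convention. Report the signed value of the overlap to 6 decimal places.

-0.447214

√[4·2!1!2!/6! · 1!2!2!2!1!2!] = √(16/45)
  +(−1)^1/∏(1,1,1,1,0,1)! = -1  (running -1)
  +(−1)^2/∏(2,0,0,0,1,2)! = 1/4  (running -3/4)
⟨..|..⟩ = √(16/45)·(-3/4) = -0.447214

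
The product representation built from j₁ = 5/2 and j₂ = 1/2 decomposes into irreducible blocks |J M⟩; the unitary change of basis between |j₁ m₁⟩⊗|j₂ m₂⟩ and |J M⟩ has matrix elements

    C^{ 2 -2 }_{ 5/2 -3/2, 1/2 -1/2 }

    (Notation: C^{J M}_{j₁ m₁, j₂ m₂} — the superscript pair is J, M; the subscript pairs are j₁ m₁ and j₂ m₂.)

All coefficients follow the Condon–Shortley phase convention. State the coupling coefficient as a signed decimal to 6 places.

j₁+j₂−J=1  J+j₁−j₂=4  J−j₁+j₂=0  j₁+j₂+J+1=6
(j₁±m₁, j₂±m₂, J±M) = (1,4,0,1,0,4)
P² = 96
sum k=0..0:
  [0] +1/24 = 1/24
S = 1/24
C² = P²·S² = 1/6 ; C = +0.408248

+0.408248  (= +√(1/6))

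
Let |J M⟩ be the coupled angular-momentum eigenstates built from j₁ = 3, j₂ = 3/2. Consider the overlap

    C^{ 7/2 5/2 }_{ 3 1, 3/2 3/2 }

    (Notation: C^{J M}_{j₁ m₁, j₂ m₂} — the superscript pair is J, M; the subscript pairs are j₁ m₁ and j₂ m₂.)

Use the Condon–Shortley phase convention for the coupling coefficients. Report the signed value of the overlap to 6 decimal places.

−√(10/21) = -0.690066

√[8·1!5!2!/9! · 4!2!3!0!6!1!] = √(7680/7)
  +(−1)^1/∏(1,0,1,2,4,0)! = -1/48  (running -1/48)
⟨..|..⟩ = √(7680/7)·(-1/48) = -0.690066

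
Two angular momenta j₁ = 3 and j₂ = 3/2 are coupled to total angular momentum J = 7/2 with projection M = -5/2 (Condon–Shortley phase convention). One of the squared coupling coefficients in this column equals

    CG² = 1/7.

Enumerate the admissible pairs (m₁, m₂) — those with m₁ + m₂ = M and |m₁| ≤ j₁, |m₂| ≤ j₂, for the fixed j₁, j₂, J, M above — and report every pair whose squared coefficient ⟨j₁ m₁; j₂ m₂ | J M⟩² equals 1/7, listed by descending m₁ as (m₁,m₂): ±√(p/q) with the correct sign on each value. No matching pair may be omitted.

Admissible pairs with m₁+m₂ = M = -5/2: (-3,1/2), (-2,-1/2), (-1,-3/2)
  (m₁,m₂)=(-1,-3/2): CG² = 10/21, CG = +√(10/21)
  (m₁,m₂)=(-2,-1/2): CG² = 1/7, CG = −√(1/7)   ← matches the target
  (m₁,m₂)=(-3,1/2): CG² = 8/21, CG = −√(8/21)
Pairs with CG² = 1/7: (-2,-1/2): −√(1/7)

(-2,-1/2): −√(1/7)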